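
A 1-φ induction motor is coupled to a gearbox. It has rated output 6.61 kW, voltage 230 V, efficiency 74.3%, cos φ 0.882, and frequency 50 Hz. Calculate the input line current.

P_out = 6.61 kW = 6610 W
P_in = P_out / η = 6610 / 0.743 = 8896 W
I = P_in / (V·cosφ) = 8896 / (230 × 0.882) = 43.9 A

43.9 A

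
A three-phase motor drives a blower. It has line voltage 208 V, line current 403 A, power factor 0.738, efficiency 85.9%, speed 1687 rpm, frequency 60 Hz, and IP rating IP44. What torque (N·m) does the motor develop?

P_in = √3·V·I·cosφ = 1.732 × 208 × 403 × 0.738 = 107145 W
P_out = η·P_in = 0.859 × 107145 = 92038 W
n = 1687 rpm
ω = 2π×1687/60 = 176.7 rad/s
τ = P_out/ω = 92038/176.7 = 521 N·m

521 N·m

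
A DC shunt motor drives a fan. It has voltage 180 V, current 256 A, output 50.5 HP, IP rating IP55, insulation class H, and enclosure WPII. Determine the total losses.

P_in = V·I = 180×256 = 46080 W
P_out = 50.5×746 = 37673 W
Losses = P_in − P_out = 46080 − 37673 = 8407 W

8.41 kW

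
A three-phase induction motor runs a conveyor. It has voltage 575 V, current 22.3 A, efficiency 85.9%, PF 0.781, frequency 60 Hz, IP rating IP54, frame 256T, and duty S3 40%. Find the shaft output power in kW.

14.9 kW

P_in = √3·V·I·cosφ = 1.732 × 575 × 22.3 × 0.781 = 17345 W
P_out = η·P_in = 0.859 × 17345 = 14899 W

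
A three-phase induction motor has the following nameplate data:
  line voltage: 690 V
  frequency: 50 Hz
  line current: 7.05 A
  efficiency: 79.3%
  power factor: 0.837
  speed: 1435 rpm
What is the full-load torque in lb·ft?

27.4 lb·ft

P_in = √3·V·I·cosφ = 1.732 × 690 × 7.05 × 0.837 = 7052 W
P_out = η·P_in = 0.793 × 7052 = 5592 W
n = 1435 rpm
ω = 2π×1435/60 = 150.3 rad/s
τ = P_out/ω = 5592/150.3 = 37.21 N·m
In lb·ft: 37.21/1.356 = 27.4 lb·ft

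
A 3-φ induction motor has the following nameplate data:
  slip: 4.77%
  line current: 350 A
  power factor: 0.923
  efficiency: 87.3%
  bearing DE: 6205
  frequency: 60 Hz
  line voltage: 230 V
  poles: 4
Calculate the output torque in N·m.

626 N·m

P_in = √3·V·I·cosφ = 1.732 × 230 × 350 × 0.923 = 128690 W
P_out = η·P_in = 0.873 × 128690 = 112346 W
n_s = 120×60/4 = 1800 rpm; n = 1800×(1−0.0477) = 1714 rpm
ω = 2π×1714/60 = 179.5 rad/s
τ = P_out/ω = 112346/179.5 = 626 N·m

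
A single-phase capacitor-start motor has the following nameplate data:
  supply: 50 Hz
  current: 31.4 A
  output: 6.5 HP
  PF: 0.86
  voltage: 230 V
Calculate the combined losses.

P_in = V·I·cosφ = 230×31.4×0.86 = 6211 W
P_out = 6.5×746 = 4849 W
Losses = P_in − P_out = 6211 − 4849 = 1362 W

1.36 kW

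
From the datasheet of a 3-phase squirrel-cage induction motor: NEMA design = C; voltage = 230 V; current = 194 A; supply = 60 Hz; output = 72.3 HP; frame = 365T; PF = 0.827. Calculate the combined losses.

P_in = √3·V·I·cosφ = 1.732×230×194×0.827 = 63912 W
P_out = 72.3×746 = 53936 W
Losses = P_in − P_out = 63912 − 53936 = 9976 W

9980 W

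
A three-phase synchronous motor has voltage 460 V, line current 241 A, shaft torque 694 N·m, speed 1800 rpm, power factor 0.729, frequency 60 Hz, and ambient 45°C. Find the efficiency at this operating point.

ω = 2π × 1800/60 = 188.5 rad/s; P_out = τω = 694 × 188.5 = 130819 W
P_in = √3·V_L·I_L·cosφ = 1.732 × 460 × 241 × 0.729 = 139975 W
η = P_out / P_in = 130819 / 139975 = 0.935 = 93.5%

93.5 %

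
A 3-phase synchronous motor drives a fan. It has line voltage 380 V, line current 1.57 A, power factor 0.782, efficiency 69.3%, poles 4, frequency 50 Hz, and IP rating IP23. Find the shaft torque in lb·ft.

P_in = √3·V·I·cosφ = 1.732 × 380 × 1.57 × 0.782 = 808 W
P_out = η·P_in = 0.693 × 808 = 560 W
n = n_s = 120×50/4 = 1500 rpm (synchronous)
ω = 2π×1500/60 = 157.1 rad/s
τ = P_out/ω = 560/157.1 = 3.565 N·m
In lb·ft: 3.565/1.356 = 2.63 lb·ft

2.63 lb·ft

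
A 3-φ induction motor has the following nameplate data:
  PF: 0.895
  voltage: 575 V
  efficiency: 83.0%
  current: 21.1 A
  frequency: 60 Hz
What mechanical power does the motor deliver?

P_in = √3·V·I·cosφ = 1.732 × 575 × 21.1 × 0.895 = 18807 W
P_out = η·P_in = 0.83 × 18807 = 15610 W

15.6 kW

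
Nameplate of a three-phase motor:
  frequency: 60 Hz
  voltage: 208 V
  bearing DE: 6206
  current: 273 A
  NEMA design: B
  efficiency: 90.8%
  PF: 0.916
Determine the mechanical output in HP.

P_in = √3·V·I·cosφ = 1.732 × 208 × 273 × 0.916 = 90088 W
P_out = η·P_in = 0.908 × 90088 = 81800 W
= 81800/746 = 110 HP

110 HP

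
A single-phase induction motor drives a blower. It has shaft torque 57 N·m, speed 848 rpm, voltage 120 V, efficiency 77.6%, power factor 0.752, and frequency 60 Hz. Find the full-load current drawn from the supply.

72.3 A

ω = 2π×848/60 = 88.8 rad/s; P_out = τω = 57 × 88.8 = 5062 W
P_in = P_out / η = 5062 / 0.776 = 6523 W
I = P_in / (V·cosφ) = 6523 / (120 × 0.752) = 72.3 A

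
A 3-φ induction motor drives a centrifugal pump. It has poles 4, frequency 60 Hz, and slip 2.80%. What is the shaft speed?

1750 rpm

n_s = 120f/p = 120×60/4 = 1800 rpm
n = n_s(1 − s) = 1800 × (1 − 0.028) = 1750 rpm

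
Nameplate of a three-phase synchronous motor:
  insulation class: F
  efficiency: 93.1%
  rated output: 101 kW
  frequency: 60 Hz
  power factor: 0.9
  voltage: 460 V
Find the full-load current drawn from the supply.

151 A

P_out = 101 kW = 101000 W
P_in = P_out / η = 101000 / 0.931 = 108485 W
I_L = P_in / (√3·V_L·cosφ) = 108485 / (1.732 × 460 × 0.9) = 151 A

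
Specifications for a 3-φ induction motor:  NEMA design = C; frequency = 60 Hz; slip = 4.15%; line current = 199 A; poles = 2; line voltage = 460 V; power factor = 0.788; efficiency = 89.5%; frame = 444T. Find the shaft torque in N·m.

309 N·m

P_in = √3·V·I·cosφ = 1.732 × 460 × 199 × 0.788 = 124935 W
P_out = η·P_in = 0.895 × 124935 = 111817 W
n_s = 120×60/2 = 3600 rpm; n = 3600×(1−0.0415) = 3451 rpm
ω = 2π×3451/60 = 361.4 rad/s
τ = P_out/ω = 111817/361.4 = 309 N·m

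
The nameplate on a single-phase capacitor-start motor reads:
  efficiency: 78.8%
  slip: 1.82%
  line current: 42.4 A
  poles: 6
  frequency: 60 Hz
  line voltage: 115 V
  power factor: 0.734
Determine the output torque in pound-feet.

P_in = V·I·cosφ = 115 × 42.4 × 0.734 = 3579 W
P_out = η·P_in = 0.788 × 3579 = 2820 W
n_s = 120×60/6 = 1200 rpm; n = 1200×(1−0.0182) = 1178 rpm
ω = 2π×1178/60 = 123.4 rad/s
τ = P_out/ω = 2820/123.4 = 22.85 N·m
In lb·ft: 22.85/1.356 = 16.9 lb·ft

16.9 lb·ft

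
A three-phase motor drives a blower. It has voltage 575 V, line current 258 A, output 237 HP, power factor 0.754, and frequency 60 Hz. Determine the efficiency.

P_out = 237 × 746 = 176802 W
P_in = √3·V_L·I_L·cosφ = 1.732 × 575 × 258 × 0.754 = 193734 W
η = P_out / P_in = 176802 / 193734 = 0.913 = 91.3%

91.3 %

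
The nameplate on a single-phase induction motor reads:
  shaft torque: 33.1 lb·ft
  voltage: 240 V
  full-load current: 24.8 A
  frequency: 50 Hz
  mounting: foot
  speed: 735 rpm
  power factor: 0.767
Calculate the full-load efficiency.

τ = 33.1 lb·ft × 1.356 = 44.88 N·m
ω = 2π × 735/60 = 76.97 rad/s; P_out = τω = 44.88 × 76.97 = 3454 W
P_in = V·I·cosφ = 240 × 24.8 × 0.767 = 4565 W
η = P_out / P_in = 3454 / 4565 = 0.757 = 75.7%

75.7 %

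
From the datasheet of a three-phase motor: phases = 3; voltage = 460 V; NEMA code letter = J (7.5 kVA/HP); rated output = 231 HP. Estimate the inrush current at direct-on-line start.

S_LR = 7.5 × 231 = 1732.5 kVA
I_LR = S_LR/(√3·V_L) = 1732500/(1.732×460) = 2170 A

2170 A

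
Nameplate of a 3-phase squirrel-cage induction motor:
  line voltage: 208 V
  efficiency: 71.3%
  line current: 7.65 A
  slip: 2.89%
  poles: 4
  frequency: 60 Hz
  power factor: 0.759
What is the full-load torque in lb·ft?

P_in = √3·V·I·cosφ = 1.732 × 208 × 7.65 × 0.759 = 2092 W
P_out = η·P_in = 0.713 × 2092 = 1492 W
n_s = 120×60/4 = 1800 rpm; n = 1800×(1−0.0289) = 1748 rpm
ω = 2π×1748/60 = 183.1 rad/s
τ = P_out/ω = 1492/183.1 = 8.149 N·m
In lb·ft: 8.149/1.356 = 6.01 lb·ft

6.01 lb·ft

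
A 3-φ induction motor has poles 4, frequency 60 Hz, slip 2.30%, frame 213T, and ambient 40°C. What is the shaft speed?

n_s = 120f/p = 120×60/4 = 1800 rpm
n = n_s(1 − s) = 1800 × (1 − 0.023) = 1759 rpm

1759 rpm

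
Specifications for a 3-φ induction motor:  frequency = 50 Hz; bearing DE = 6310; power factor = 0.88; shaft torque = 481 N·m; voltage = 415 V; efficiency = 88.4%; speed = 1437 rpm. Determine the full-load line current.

ω = 2π×1437/60 = 150.5 rad/s; P_out = τω = 481 × 150.5 = 72391 W
P_in = P_out / η = 72391 / 0.884 = 81890 W
I_L = P_in / (√3·V_L·cosφ) = 81890 / (1.732 × 415 × 0.88) = 129 A

129 A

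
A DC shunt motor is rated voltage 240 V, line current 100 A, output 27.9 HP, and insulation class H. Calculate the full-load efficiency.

86.7 %

P_out = 27.9 × 746 = 20813 W
P_in = V·I = 240 × 100 = 24000 W
η = P_out / P_in = 20813 / 24000 = 0.867 = 86.7%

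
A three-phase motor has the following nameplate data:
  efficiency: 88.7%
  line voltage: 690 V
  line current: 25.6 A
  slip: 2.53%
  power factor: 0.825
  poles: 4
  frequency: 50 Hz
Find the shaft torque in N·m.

P_in = √3·V·I·cosφ = 1.732 × 690 × 25.6 × 0.825 = 25240 W
P_out = η·P_in = 0.887 × 25240 = 22388 W
n_s = 120×50/4 = 1500 rpm; n = 1500×(1−0.0253) = 1462 rpm
ω = 2π×1462/60 = 153.1 rad/s
τ = P_out/ω = 22388/153.1 = 146 N·m

146 N·m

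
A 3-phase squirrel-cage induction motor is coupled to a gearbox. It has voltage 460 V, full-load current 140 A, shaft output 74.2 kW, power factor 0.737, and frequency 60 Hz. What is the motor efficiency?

90.3 %

P_out = 74.2 kW = 74200 W
P_in = √3·V_L·I_L·cosφ = 1.732 × 460 × 140 × 0.737 = 82206 W
η = P_out / P_in = 74200 / 82206 = 0.903 = 90.3%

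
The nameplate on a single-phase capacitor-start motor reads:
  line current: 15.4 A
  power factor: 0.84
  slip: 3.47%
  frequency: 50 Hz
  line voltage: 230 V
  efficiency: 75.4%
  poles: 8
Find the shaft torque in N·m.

29.6 N·m

P_in = V·I·cosφ = 230 × 15.4 × 0.84 = 2975 W
P_out = η·P_in = 0.754 × 2975 = 2243 W
n_s = 120×50/8 = 750 rpm; n = 750×(1−0.0347) = 724 rpm
ω = 2π×724/60 = 75.82 rad/s
τ = P_out/ω = 2243/75.82 = 29.6 N·m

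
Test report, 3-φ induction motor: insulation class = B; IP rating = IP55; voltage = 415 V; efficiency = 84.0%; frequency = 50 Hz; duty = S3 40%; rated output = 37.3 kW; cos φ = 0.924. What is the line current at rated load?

66.9 A

P_out = 37.3 kW = 37300 W
P_in = P_out / η = 37300 / 0.840 = 44405 W
I_L = P_in / (√3·V_L·cosφ) = 44405 / (1.732 × 415 × 0.924) = 66.9 A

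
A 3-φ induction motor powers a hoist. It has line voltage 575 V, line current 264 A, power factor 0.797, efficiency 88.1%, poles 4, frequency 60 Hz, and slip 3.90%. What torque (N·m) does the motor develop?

1020 N·m

P_in = √3·V·I·cosφ = 1.732 × 575 × 264 × 0.797 = 209545 W
P_out = η·P_in = 0.881 × 209545 = 184609 W
n_s = 120×60/4 = 1800 rpm; n = 1800×(1−0.039) = 1730 rpm
ω = 2π×1730/60 = 181.2 rad/s
τ = P_out/ω = 184609/181.2 = 1020 N·m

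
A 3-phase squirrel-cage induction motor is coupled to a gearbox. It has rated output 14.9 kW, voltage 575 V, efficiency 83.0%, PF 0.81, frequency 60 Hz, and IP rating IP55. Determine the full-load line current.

22.3 A

P_out = 14.9 kW = 14900 W
P_in = P_out / η = 14900 / 0.830 = 17952 W
I_L = P_in / (√3·V_L·cosφ) = 17952 / (1.732 × 575 × 0.81) = 22.3 A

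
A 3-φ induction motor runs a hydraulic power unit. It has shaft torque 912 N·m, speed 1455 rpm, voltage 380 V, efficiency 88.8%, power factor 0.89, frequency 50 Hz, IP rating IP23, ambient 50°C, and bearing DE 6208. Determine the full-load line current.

ω = 2π×1455/60 = 152.4 rad/s; P_out = τω = 912 × 152.4 = 138989 W
P_in = P_out / η = 138989 / 0.888 = 156519 W
I_L = P_in / (√3·V_L·cosφ) = 156519 / (1.732 × 380 × 0.89) = 267 A

267 A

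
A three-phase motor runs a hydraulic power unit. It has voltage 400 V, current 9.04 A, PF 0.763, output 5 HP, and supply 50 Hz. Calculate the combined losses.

P_in = √3·V·I·cosφ = 1.732×400×9.04×0.763 = 4779 W
P_out = 5×746 = 3730 W
Losses = P_in − P_out = 4779 − 3730 = 1049 W

1.05 kW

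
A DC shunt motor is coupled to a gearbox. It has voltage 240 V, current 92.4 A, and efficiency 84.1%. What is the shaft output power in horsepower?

P_in = V·I = 240 × 92.4 = 22176 W
P_out = η·P_in = 0.841 × 22176 = 18650 W
= 18650/746 = 25 HP

25 HP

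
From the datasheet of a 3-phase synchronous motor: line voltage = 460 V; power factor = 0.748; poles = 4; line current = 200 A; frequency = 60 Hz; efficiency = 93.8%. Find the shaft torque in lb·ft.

437 lb·ft

P_in = √3·V·I·cosφ = 1.732 × 460 × 200 × 0.748 = 119189 W
P_out = η·P_in = 0.938 × 119189 = 111799 W
n = n_s = 120×60/4 = 1800 rpm (synchronous)
ω = 2π×1800/60 = 188.5 rad/s
τ = P_out/ω = 111799/188.5 = 593.1 N·m
In lb·ft: 593.1/1.356 = 437 lb·ft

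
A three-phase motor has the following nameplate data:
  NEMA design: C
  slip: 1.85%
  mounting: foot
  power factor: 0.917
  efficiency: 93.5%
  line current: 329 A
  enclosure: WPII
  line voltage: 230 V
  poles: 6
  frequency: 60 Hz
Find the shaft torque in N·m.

911 N·m

P_in = √3·V·I·cosφ = 1.732 × 230 × 329 × 0.917 = 120182 W
P_out = η·P_in = 0.935 × 120182 = 112370 W
n_s = 120×60/6 = 1200 rpm; n = 1200×(1−0.0185) = 1178 rpm
ω = 2π×1178/60 = 123.4 rad/s
τ = P_out/ω = 112370/123.4 = 911 N·m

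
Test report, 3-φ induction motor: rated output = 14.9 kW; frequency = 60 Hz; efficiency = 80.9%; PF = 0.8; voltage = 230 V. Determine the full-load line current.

57.8 A

P_out = 14.9 kW = 14900 W
P_in = P_out / η = 14900 / 0.809 = 18418 W
I_L = P_in / (√3·V_L·cosφ) = 18418 / (1.732 × 230 × 0.8) = 57.8 A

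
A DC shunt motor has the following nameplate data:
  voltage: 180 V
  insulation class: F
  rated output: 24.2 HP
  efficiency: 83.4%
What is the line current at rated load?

120 A

P_out = 24.2 × 746 = 18053 W
P_in = P_out / η = 18053 / 0.834 = 21646 W
I = P_in / V = 21646 / 180 = 120 A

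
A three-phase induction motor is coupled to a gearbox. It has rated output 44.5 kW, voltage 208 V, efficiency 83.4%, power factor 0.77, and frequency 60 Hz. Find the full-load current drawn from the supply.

P_out = 44.5 kW = 44500 W
P_in = P_out / η = 44500 / 0.834 = 53357 W
I_L = P_in / (√3·V_L·cosφ) = 53357 / (1.732 × 208 × 0.77) = 192 A

192 A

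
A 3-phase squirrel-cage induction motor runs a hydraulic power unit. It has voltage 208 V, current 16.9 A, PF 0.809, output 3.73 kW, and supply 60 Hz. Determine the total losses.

P_in = √3·V·I·cosφ = 1.732×208×16.9×0.809 = 4925 W
P_out = 3730 W
Losses = P_in − P_out = 4925 − 3730 = 1195 W

1.2 kW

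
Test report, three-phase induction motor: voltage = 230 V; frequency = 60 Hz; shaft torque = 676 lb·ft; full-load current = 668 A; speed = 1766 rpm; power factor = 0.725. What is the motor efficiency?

τ = 676 lb·ft × 1.356 = 916.7 N·m
ω = 2π × 1766/60 = 184.9 rad/s; P_out = τω = 916.7 × 184.9 = 169498 W
P_in = √3·V_L·I_L·cosφ = 1.732 × 230 × 668 × 0.725 = 192926 W
η = P_out / P_in = 169498 / 192926 = 0.879 = 87.9%

87.9 %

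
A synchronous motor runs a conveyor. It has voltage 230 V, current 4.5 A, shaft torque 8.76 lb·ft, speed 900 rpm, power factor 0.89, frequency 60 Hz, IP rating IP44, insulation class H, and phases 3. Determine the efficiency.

τ = 8.76 lb·ft × 1.356 = 11.88 N·m
ω = 2π × 900/60 = 94.25 rad/s; P_out = τω = 11.88 × 94.25 = 1120 W
P_in = √3·V_L·I_L·cosφ = 1.732 × 230 × 4.5 × 0.89 = 1595 W
η = P_out / P_in = 1120 / 1595 = 0.702 = 70.2%

70.2 %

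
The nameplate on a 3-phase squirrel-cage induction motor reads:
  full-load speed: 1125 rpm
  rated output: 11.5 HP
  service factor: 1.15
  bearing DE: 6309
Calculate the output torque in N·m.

P_out = 11.5 × 746 = 8579 W
ω = 2π × 1125/60 = 117.8 rad/s
τ = P_out/ω = 8579/117.8 = 72.8 N·m

72.8 N·m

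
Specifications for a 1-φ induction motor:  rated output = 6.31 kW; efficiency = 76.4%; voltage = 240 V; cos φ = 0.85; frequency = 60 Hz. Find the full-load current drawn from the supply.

P_out = 6.31 kW = 6310 W
P_in = P_out / η = 6310 / 0.764 = 8259 W
I = P_in / (V·cosφ) = 8259 / (240 × 0.85) = 40.5 A

40.5 A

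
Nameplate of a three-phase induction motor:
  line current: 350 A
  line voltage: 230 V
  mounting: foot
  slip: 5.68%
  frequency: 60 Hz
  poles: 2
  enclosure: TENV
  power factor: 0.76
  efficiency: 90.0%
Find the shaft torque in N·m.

P_in = √3·V·I·cosφ = 1.732 × 230 × 350 × 0.76 = 105964 W
P_out = η·P_in = 0.9 × 105964 = 95368 W
n_s = 120×60/2 = 3600 rpm; n = 3600×(1−0.0568) = 3396 rpm
ω = 2π×3396/60 = 355.6 rad/s
τ = P_out/ω = 95368/355.6 = 268 N·m

268 N·m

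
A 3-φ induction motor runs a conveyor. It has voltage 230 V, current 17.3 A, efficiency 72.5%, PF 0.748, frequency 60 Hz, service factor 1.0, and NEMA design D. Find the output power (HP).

5.01 HP

P_in = √3·V·I·cosφ = 1.732 × 230 × 17.3 × 0.748 = 5155 W
P_out = η·P_in = 0.725 × 5155 = 3737 W
= 3737/746 = 5.01 HP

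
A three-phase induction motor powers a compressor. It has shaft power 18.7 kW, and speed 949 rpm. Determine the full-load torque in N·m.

188 N·m

ω = 2π × 949/60 = 99.38 rad/s
τ = P/ω = 18700/99.38 = 188 N·m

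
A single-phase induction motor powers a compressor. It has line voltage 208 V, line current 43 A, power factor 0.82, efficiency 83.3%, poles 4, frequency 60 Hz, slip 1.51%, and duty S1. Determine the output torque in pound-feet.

24.3 lb·ft

P_in = V·I·cosφ = 208 × 43 × 0.82 = 7334 W
P_out = η·P_in = 0.833 × 7334 = 6109 W
n_s = 120×60/4 = 1800 rpm; n = 1800×(1−0.0151) = 1773 rpm
ω = 2π×1773/60 = 185.7 rad/s
τ = P_out/ω = 6109/185.7 = 32.9 N·m
In lb·ft: 32.9/1.356 = 24.3 lb·ft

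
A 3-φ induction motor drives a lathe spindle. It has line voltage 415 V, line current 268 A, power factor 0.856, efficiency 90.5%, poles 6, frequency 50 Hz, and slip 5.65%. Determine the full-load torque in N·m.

P_in = √3·V·I·cosφ = 1.732 × 415 × 268 × 0.856 = 164894 W
P_out = η·P_in = 0.905 × 164894 = 149229 W
n_s = 120×50/6 = 1000 rpm; n = 1000×(1−0.0565) = 944 rpm
ω = 2π×944/60 = 98.86 rad/s
τ = P_out/ω = 149229/98.86 = 1510 N·m

1510 N·m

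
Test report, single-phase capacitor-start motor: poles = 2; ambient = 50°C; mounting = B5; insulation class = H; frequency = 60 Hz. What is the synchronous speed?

3600 rpm

n_s = 120f/p = 120×60/2 = 3600 rpm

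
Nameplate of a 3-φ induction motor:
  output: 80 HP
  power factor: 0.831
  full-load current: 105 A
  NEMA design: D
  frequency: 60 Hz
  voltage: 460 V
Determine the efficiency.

85.8 %

P_out = 80 × 746 = 59680 W
P_in = √3·V_L·I_L·cosφ = 1.732 × 460 × 105 × 0.831 = 69518 W
η = P_out / P_in = 59680 / 69518 = 0.858 = 85.8%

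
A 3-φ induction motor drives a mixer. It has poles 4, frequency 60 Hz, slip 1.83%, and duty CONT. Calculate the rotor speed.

n_s = 120f/p = 120×60/4 = 1800 rpm
n = n_s(1 − s) = 1800 × (1 − 0.0183) = 1767 rpm

1767 rpm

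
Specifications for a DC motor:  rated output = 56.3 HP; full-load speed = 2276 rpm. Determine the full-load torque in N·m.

P_out = 56.3 × 746 = 42000 W
ω = 2π × 2276/60 = 238.3 rad/s
τ = P_out/ω = 42000/238.3 = 176 N·m

176 N·m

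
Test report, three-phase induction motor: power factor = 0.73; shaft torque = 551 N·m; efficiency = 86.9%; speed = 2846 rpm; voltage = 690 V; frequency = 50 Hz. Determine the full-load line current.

217 A

ω = 2π×2846/60 = 298 rad/s; P_out = τω = 551 × 298 = 164198 W
P_in = P_out / η = 164198 / 0.869 = 188951 W
I_L = P_in / (√3·V_L·cosφ) = 188951 / (1.732 × 690 × 0.73) = 217 A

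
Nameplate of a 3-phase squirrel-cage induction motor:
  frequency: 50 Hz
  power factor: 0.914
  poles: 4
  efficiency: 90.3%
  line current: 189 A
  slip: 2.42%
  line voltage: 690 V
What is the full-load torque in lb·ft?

897 lb·ft

P_in = √3·V·I·cosφ = 1.732 × 690 × 189 × 0.914 = 206445 W
P_out = η·P_in = 0.903 × 206445 = 186420 W
n_s = 120×50/4 = 1500 rpm; n = 1500×(1−0.0242) = 1464 rpm
ω = 2π×1464/60 = 153.3 rad/s
τ = P_out/ω = 186420/153.3 = 1216 N·m
In lb·ft: 1216/1.356 = 897 lb·ft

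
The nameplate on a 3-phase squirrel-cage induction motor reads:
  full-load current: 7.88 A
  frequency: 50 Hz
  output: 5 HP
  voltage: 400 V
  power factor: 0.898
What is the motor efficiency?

P_out = 5 × 746 = 3730 W
P_in = √3·V_L·I_L·cosφ = 1.732 × 400 × 7.88 × 0.898 = 4902 W
η = P_out / P_in = 3730 / 4902 = 0.761 = 76.1%

76.1 %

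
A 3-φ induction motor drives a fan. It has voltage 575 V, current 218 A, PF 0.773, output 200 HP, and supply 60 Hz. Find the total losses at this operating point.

18600 W

P_in = √3·V·I·cosφ = 1.732×575×218×0.773 = 167823 W
P_out = 200×746 = 149200 W
Losses = P_in − P_out = 167823 − 149200 = 18623 W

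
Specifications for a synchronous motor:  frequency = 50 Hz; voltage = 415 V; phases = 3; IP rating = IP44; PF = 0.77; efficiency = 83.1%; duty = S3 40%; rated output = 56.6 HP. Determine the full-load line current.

P_out = 56.6 × 746 = 42224 W
P_in = P_out / η = 42224 / 0.831 = 50811 W
I_L = P_in / (√3·V_L·cosφ) = 50811 / (1.732 × 415 × 0.77) = 91.8 A

91.8 A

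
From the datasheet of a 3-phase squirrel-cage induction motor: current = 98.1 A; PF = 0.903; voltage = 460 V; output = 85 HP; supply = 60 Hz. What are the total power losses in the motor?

7170 W

P_in = √3·V·I·cosφ = 1.732×460×98.1×0.903 = 70577 W
P_out = 85×746 = 63410 W
Losses = P_in − P_out = 70577 − 63410 = 7167 W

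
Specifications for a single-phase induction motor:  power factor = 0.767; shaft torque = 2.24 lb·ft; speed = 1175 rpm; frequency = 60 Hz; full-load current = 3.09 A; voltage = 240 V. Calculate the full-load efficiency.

τ = 2.24 lb·ft × 1.356 = 3.037 N·m
ω = 2π × 1175/60 = 123 rad/s; P_out = τω = 3.037 × 123 = 374 W
P_in = V·I·cosφ = 240 × 3.09 × 0.767 = 569 W
η = P_out / P_in = 374 / 569 = 0.657 = 65.7%

65.7 %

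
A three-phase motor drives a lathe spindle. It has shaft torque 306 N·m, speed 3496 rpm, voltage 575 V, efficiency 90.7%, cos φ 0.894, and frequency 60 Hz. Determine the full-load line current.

ω = 2π×3496/60 = 366.1 rad/s; P_out = τω = 306 × 366.1 = 112027 W
P_in = P_out / η = 112027 / 0.907 = 123514 W
I_L = P_in / (√3·V_L·cosφ) = 123514 / (1.732 × 575 × 0.894) = 139 A

139 A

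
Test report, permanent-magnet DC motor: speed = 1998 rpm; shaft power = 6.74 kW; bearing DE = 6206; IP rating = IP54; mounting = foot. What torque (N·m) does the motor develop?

ω = 2π × 1998/60 = 209.2 rad/s
τ = P/ω = 6740/209.2 = 32.2 N·m

32.2 N·m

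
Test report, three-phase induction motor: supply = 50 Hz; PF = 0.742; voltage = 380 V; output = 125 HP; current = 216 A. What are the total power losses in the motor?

12200 W

P_in = √3·V·I·cosφ = 1.732×380×216×0.742 = 105485 W
P_out = 125×746 = 93250 W
Losses = P_in − P_out = 105485 − 93250 = 12235 W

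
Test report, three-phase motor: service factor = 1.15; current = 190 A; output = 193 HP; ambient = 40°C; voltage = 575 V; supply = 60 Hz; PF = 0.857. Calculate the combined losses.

P_in = √3·V·I·cosφ = 1.732×575×190×0.857 = 162162 W
P_out = 193×746 = 143978 W
Losses = P_in − P_out = 162162 − 143978 = 18184 W

18200 W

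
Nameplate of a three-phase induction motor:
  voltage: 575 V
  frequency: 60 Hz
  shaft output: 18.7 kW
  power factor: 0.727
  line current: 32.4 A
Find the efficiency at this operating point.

79.7 %

P_out = 18.7 kW = 18700 W
P_in = √3·V_L·I_L·cosφ = 1.732 × 575 × 32.4 × 0.727 = 23458 W
η = P_out / P_in = 18700 / 23458 = 0.797 = 79.7%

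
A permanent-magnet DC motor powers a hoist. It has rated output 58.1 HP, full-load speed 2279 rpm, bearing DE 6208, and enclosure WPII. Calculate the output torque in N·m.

182 N·m

P_out = 58.1 × 746 = 43343 W
ω = 2π × 2279/60 = 238.7 rad/s
τ = P_out/ω = 43343/238.7 = 182 N·m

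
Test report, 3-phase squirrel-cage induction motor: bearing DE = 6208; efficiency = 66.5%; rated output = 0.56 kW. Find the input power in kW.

P_out = 560 W
P_in = P_out/η = 560/0.665 = 842 W = 0.842 kW

0.842 kW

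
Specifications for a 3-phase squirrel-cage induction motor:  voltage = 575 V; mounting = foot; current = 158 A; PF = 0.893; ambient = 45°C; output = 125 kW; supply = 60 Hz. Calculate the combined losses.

P_in = √3·V·I·cosφ = 1.732×575×158×0.893 = 140516 W
P_out = 125000 W
Losses = P_in − P_out = 140516 − 125000 = 15516 W

15.5 kW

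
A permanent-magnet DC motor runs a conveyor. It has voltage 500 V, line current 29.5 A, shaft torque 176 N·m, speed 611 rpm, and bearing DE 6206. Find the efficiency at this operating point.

ω = 2π × 611/60 = 63.98 rad/s; P_out = τω = 176 × 63.98 = 11260 W
P_in = V·I = 500 × 29.5 = 14750 W
η = P_out / P_in = 11260 / 14750 = 0.763 = 76.3%

76.3 %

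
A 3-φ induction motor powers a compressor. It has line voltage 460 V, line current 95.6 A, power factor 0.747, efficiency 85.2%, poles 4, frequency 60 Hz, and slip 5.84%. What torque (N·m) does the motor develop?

273 N·m

P_in = √3·V·I·cosφ = 1.732 × 460 × 95.6 × 0.747 = 56896 W
P_out = η·P_in = 0.852 × 56896 = 48475 W
n_s = 120×60/4 = 1800 rpm; n = 1800×(1−0.0584) = 1695 rpm
ω = 2π×1695/60 = 177.5 rad/s
τ = P_out/ω = 48475/177.5 = 273 N·m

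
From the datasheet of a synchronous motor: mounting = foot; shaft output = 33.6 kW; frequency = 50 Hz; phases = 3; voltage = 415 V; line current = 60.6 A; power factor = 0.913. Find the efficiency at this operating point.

P_out = 33.6 kW = 33600 W
P_in = √3·V_L·I_L·cosφ = 1.732 × 415 × 60.6 × 0.913 = 39769 W
η = P_out / P_in = 33600 / 39769 = 0.845 = 84.5%

84.5 %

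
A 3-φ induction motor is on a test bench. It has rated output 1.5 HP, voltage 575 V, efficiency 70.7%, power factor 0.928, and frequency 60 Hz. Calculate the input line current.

1.71 A

P_out = 1.5 × 746 = 1119 W
P_in = P_out / η = 1119 / 0.707 = 1583 W
I_L = P_in / (√3·V_L·cosφ) = 1583 / (1.732 × 575 × 0.928) = 1.71 A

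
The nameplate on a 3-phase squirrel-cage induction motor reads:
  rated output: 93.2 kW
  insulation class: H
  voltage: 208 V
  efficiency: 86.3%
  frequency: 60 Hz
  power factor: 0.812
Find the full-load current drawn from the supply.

P_out = 93.2 kW = 93200 W
P_in = P_out / η = 93200 / 0.863 = 107995 W
I_L = P_in / (√3·V_L·cosφ) = 107995 / (1.732 × 208 × 0.812) = 369 A

369 A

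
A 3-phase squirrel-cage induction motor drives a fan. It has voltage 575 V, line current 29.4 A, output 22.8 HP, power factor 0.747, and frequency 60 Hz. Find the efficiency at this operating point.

77.8 %

P_out = 22.8 × 746 = 17009 W
P_in = √3·V_L·I_L·cosφ = 1.732 × 575 × 29.4 × 0.747 = 21872 W
η = P_out / P_in = 17009 / 21872 = 0.778 = 77.8%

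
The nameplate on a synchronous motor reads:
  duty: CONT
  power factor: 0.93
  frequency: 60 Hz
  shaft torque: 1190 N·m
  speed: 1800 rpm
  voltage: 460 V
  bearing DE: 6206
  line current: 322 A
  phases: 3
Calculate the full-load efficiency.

ω = 2π × 1800/60 = 188.5 rad/s; P_out = τω = 1190 × 188.5 = 224315 W
P_in = √3·V_L·I_L·cosφ = 1.732 × 460 × 322 × 0.93 = 238586 W
η = P_out / P_in = 224315 / 238586 = 0.940 = 94.0%

94.0 %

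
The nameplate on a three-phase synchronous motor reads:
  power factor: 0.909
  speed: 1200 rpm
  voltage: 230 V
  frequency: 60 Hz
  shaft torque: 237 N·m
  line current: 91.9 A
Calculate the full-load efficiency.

ω = 2π × 1200/60 = 125.7 rad/s; P_out = τω = 237 × 125.7 = 29791 W
P_in = √3·V_L·I_L·cosφ = 1.732 × 230 × 91.9 × 0.909 = 33278 W
η = P_out / P_in = 29791 / 33278 = 0.895 = 89.5%

89.5 %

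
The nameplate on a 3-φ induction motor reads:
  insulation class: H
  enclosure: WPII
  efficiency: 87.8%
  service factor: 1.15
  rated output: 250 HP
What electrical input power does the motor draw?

212 kW

P_out = 250 × 746 = 186500 W
P_in = P_out/η = 186500/0.878 = 212415 W = 212 kW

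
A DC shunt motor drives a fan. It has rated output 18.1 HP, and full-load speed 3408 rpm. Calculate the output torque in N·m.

P_out = 18.1 × 746 = 13503 W
ω = 2π × 3408/60 = 356.9 rad/s
τ = P_out/ω = 13503/356.9 = 37.8 N·m

37.8 N·m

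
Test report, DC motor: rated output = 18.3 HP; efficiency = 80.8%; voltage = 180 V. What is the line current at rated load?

93.9 A

P_out = 18.3 × 746 = 13652 W
P_in = P_out / η = 13652 / 0.808 = 16896 W
I = P_in / V = 16896 / 180 = 93.9 A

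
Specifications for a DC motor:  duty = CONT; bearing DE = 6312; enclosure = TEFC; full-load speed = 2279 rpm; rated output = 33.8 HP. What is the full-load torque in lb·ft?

77.9 lb·ft

P_out = 33.8 × 746 = 25215 W
ω = 2π × 2279/60 = 238.7 rad/s
τ = P_out/ω = 25215/238.7 = 105.6 N·m
In lb·ft: 105.6/1.356 = 77.9 lb·ft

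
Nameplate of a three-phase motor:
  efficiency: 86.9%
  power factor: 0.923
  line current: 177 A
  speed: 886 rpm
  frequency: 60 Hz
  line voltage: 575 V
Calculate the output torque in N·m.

1520 N·m

P_in = √3·V·I·cosφ = 1.732 × 575 × 177 × 0.923 = 162701 W
P_out = η·P_in = 0.869 × 162701 = 141387 W
n = 886 rpm
ω = 2π×886/60 = 92.78 rad/s
τ = P_out/ω = 141387/92.78 = 1520 N·m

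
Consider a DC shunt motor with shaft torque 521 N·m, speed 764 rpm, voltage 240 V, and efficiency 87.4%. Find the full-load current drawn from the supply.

ω = 2π×764/60 = 80.01 rad/s; P_out = τω = 521 × 80.01 = 41685 W
P_in = P_out / η = 41685 / 0.874 = 47695 W
I = P_in / V = 47695 / 240 = 199 A

199 A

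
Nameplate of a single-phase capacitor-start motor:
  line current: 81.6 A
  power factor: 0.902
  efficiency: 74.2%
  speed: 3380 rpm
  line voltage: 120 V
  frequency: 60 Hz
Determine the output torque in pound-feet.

13.7 lb·ft

P_in = V·I·cosφ = 120 × 81.6 × 0.902 = 8832 W
P_out = η·P_in = 0.742 × 8832 = 6553 W
n = 3380 rpm
ω = 2π×3380/60 = 354 rad/s
τ = P_out/ω = 6553/354 = 18.51 N·m
In lb·ft: 18.51/1.356 = 13.7 lb·ft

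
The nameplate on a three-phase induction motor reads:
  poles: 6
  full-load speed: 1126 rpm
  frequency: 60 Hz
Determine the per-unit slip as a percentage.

n_s = 120f/p = 120×60/6 = 1200 rpm
s = (n_s − n)/n_s = (1200 − 1126)/1200 = 0.0617

6.17 %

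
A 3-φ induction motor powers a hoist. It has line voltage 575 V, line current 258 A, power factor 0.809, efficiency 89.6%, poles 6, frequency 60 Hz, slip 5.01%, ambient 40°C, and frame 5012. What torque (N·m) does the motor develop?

P_in = √3·V·I·cosφ = 1.732 × 575 × 258 × 0.809 = 207866 W
P_out = η·P_in = 0.896 × 207866 = 186248 W
n_s = 120×60/6 = 1200 rpm; n = 1200×(1−0.0501) = 1140 rpm
ω = 2π×1140/60 = 119.4 rad/s
τ = P_out/ω = 186248/119.4 = 1560 N·m

1560 N·m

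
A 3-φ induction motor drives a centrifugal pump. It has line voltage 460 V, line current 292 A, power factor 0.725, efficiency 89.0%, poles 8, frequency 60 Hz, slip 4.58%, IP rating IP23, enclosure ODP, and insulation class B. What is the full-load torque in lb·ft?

P_in = √3·V·I·cosφ = 1.732 × 460 × 292 × 0.725 = 168666 W
P_out = η·P_in = 0.89 × 168666 = 150113 W
n_s = 120×60/8 = 900 rpm; n = 900×(1−0.0458) = 859 rpm
ω = 2π×859/60 = 89.95 rad/s
τ = P_out/ω = 150113/89.95 = 1669 N·m
In lb·ft: 1669/1.356 = 1230 lb·ft

1230 lb·ft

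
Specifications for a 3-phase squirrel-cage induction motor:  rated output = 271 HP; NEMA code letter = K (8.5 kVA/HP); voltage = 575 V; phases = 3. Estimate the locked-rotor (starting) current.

2310 A

S_LR = 8.5 × 271 = 2303.5 kVA
I_LR = S_LR/(√3·V_L) = 2303500/(1.732×575) = 2310 A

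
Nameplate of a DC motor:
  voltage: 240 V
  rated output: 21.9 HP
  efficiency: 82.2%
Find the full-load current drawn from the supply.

82.8 A

P_out = 21.9 × 746 = 16337 W
P_in = P_out / η = 16337 / 0.822 = 19875 W
I = P_in / V = 19875 / 240 = 82.8 A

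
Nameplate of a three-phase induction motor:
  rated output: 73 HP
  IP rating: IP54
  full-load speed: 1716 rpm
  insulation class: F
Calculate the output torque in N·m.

303 N·m

P_out = 73 × 746 = 54458 W
ω = 2π × 1716/60 = 179.7 rad/s
τ = P_out/ω = 54458/179.7 = 303 N·m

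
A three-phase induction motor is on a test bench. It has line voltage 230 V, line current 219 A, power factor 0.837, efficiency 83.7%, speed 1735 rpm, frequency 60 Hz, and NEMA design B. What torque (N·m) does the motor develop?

336 N·m

P_in = √3·V·I·cosφ = 1.732 × 230 × 219 × 0.837 = 73021 W
P_out = η·P_in = 0.837 × 73021 = 61119 W
n = 1735 rpm
ω = 2π×1735/60 = 181.7 rad/s
τ = P_out/ω = 61119/181.7 = 336 N·m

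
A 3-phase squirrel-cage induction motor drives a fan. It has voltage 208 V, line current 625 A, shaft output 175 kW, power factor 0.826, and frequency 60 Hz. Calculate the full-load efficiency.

P_out = 175 kW = 175000 W
P_in = √3·V_L·I_L·cosφ = 1.732 × 208 × 625 × 0.826 = 185982 W
η = P_out / P_in = 175000 / 185982 = 0.941 = 94.1%

94.1 %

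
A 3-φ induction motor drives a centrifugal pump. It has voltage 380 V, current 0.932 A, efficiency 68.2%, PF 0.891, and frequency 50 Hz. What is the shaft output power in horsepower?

P_in = √3·V·I·cosφ = 1.732 × 380 × 0.932 × 0.891 = 547 W
P_out = η·P_in = 0.682 × 547 = 373 W
= 373/746 = 0.5 HP

0.5 HP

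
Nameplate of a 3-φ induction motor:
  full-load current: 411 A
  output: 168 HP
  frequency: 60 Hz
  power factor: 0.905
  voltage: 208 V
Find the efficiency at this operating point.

P_out = 168 × 746 = 125328 W
P_in = √3·V_L·I_L·cosφ = 1.732 × 208 × 411 × 0.905 = 133999 W
η = P_out / P_in = 125328 / 133999 = 0.935 = 93.5%

93.5 %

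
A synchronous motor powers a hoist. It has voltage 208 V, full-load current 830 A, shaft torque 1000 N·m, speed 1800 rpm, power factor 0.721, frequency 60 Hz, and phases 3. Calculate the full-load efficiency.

ω = 2π × 1800/60 = 188.5 rad/s; P_out = τω = 1000 × 188.5 = 188500 W
P_in = √3·V_L·I_L·cosφ = 1.732 × 208 × 830 × 0.721 = 215588 W
η = P_out / P_in = 188500 / 215588 = 0.874 = 87.4%

87.4 %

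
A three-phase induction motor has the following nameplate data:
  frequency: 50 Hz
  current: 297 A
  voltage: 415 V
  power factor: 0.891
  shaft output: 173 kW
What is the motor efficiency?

91.0 %

P_out = 173 kW = 173000 W
P_in = √3·V_L·I_L·cosφ = 1.732 × 415 × 297 × 0.891 = 190209 W
η = P_out / P_in = 173000 / 190209 = 0.910 = 91.0%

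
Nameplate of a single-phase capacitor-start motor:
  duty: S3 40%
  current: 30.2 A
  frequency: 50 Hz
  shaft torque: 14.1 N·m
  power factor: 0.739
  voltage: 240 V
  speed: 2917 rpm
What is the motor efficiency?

80.4 %

ω = 2π × 2917/60 = 305.5 rad/s; P_out = τω = 14.1 × 305.5 = 4308 W
P_in = V·I·cosφ = 240 × 30.2 × 0.739 = 5356 W
η = P_out / P_in = 4308 / 5356 = 0.804 = 80.4%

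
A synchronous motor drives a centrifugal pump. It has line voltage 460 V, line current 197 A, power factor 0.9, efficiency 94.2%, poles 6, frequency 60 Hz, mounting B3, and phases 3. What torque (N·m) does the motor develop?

1060 N·m

P_in = √3·V·I·cosφ = 1.732 × 460 × 197 × 0.9 = 141258 W
P_out = η·P_in = 0.942 × 141258 = 133065 W
n = n_s = 120×60/6 = 1200 rpm (synchronous)
ω = 2π×1200/60 = 125.7 rad/s
τ = P_out/ω = 133065/125.7 = 1060 N·m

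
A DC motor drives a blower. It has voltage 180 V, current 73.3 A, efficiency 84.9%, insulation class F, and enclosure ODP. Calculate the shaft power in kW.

11.2 kW

P_in = V·I = 180 × 73.3 = 13194 W
P_out = η·P_in = 0.849 × 13194 = 11202 W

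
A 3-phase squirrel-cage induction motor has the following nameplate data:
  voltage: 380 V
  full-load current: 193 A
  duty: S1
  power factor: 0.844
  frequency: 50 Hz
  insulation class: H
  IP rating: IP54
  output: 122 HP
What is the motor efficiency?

84.9 %

P_out = 122 × 746 = 91012 W
P_in = √3·V_L·I_L·cosφ = 1.732 × 380 × 193 × 0.844 = 107209 W
η = P_out / P_in = 91012 / 107209 = 0.849 = 84.9%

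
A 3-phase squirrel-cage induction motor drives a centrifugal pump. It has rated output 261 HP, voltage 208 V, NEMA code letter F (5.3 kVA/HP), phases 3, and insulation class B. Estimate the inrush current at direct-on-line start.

3840 A

S_LR = 5.3 × 261 = 1383.3 kVA
I_LR = S_LR/(√3·V_L) = 1383300/(1.732×208) = 3840 A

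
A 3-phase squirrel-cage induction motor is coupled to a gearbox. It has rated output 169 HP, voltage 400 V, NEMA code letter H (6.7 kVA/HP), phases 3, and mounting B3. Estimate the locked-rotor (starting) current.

S_LR = 6.7 × 169 = 1132.3 kVA
I_LR = S_LR/(√3·V_L) = 1132300/(1.732×400) = 1630 A

1630 A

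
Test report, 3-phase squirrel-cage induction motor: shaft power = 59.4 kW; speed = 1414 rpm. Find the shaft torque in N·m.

ω = 2π × 1414/60 = 148.1 rad/s
τ = P/ω = 59400/148.1 = 401 N·m

401 N·m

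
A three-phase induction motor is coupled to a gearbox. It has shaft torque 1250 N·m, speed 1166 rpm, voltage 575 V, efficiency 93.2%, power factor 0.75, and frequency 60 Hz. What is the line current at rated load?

219 A

ω = 2π×1166/60 = 122.1 rad/s; P_out = τω = 1250 × 122.1 = 152625 W
P_in = P_out / η = 152625 / 0.932 = 163761 W
I_L = P_in / (√3·V_L·cosφ) = 163761 / (1.732 × 575 × 0.75) = 219 A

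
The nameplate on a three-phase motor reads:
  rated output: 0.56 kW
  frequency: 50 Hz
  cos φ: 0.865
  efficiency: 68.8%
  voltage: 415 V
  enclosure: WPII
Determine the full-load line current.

1.31 A

P_out = 0.56 kW = 560 W
P_in = P_out / η = 560 / 0.688 = 814 W
I_L = P_in / (√3·V_L·cosφ) = 814 / (1.732 × 415 × 0.865) = 1.31 A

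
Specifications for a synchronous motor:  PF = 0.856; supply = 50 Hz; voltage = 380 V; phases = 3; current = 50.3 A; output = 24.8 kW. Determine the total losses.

3.54 kW

P_in = √3·V·I·cosφ = 1.732×380×50.3×0.856 = 28338 W
P_out = 24800 W
Losses = P_in − P_out = 28338 − 24800 = 3538 W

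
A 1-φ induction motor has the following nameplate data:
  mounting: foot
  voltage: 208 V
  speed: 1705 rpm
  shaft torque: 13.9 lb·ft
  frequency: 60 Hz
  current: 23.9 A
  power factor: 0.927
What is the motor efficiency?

73.0 %

τ = 13.9 lb·ft × 1.356 = 18.85 N·m
ω = 2π × 1705/60 = 178.5 rad/s; P_out = τω = 18.85 × 178.5 = 3365 W
P_in = V·I·cosφ = 208 × 23.9 × 0.927 = 4608 W
η = P_out / P_in = 3365 / 4608 = 0.730 = 73.0%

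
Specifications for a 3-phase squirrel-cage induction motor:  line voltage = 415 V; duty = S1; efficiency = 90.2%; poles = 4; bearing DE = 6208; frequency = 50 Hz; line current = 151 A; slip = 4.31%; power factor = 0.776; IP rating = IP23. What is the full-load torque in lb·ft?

P_in = √3·V·I·cosφ = 1.732 × 415 × 151 × 0.776 = 84224 W
P_out = η·P_in = 0.902 × 84224 = 75970 W
n_s = 120×50/4 = 1500 rpm; n = 1500×(1−0.0431) = 1435 rpm
ω = 2π×1435/60 = 150.3 rad/s
τ = P_out/ω = 75970/150.3 = 505.5 N·m
In lb·ft: 505.5/1.356 = 373 lb·ft

373 lb·ft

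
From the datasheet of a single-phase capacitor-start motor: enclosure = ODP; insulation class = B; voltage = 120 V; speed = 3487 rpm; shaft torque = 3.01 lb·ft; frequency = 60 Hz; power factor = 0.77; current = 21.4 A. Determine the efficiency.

75.4 %

τ = 3.01 lb·ft × 1.356 = 4.082 N·m
ω = 2π × 3487/60 = 365.2 rad/s; P_out = τω = 4.082 × 365.2 = 1491 W
P_in = V·I·cosφ = 120 × 21.4 × 0.77 = 1977 W
η = P_out / P_in = 1491 / 1977 = 0.754 = 75.4%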